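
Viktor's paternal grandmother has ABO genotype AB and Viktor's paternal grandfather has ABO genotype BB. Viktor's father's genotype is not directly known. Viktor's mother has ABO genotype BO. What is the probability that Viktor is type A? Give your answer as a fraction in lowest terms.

Viktor's father's ABO genotype from AB × BB: 1/2 AB, 1/2 BB.
Crossing each possibility with the mother BO and summing P(type A): 1/2·1/4 + 1/2·0 = 1/8.

1/8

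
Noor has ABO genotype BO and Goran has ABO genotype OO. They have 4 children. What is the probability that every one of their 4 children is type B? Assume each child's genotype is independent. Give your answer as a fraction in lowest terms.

1/16

ABO cross BO × OO → 1/2 O, 1/2 B.
So P(type B) = 1/2 per child.
All 4 independent: (1/2)^4 = 1/16.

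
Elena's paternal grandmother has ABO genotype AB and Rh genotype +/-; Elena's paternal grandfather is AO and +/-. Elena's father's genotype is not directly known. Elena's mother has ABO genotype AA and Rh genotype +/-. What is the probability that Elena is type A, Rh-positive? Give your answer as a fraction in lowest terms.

Elena's father's ABO genotype from AB × AO: 1/4 AA, 1/4 AB, 1/4 AO, 1/4 BO.
Crossing each possibility with the mother AA and summing P(type A): 1/4·1 + 1/4·1/2 + 1/4·1 + 1/4·1/2 = 3/4.
Similarly for Rh via the father's Rh distribution: P(Rh+) = 3/4.
Independent loci: 3/4 × 3/4 = 9/16.

9/16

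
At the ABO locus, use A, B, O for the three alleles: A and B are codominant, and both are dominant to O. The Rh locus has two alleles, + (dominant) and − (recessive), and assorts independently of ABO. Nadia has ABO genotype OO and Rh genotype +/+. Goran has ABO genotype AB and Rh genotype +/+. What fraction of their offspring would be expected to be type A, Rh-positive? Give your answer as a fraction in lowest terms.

ABO cross OO × AB → offspring phenotypes: 1/2 A, 1/2 B.
Rh cross +/+ × +/+ → 1 Rh+.
Independent loci: P(type A, Rh-positive) = 1/2 × 1 = 1/2.

1/2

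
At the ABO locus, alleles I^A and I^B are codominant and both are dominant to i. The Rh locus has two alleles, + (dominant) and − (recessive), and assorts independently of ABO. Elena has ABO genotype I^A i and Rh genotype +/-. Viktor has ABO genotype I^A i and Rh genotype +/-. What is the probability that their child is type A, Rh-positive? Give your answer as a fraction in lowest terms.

9/16

ABO cross I^A i × I^A i → offspring phenotypes: 1/4 O, 3/4 A.
Rh cross +/- × +/- → 3/4 Rh+, 1/4 Rh-.
Independent loci: P(type A, Rh-positive) = 3/4 × 3/4 = 9/16.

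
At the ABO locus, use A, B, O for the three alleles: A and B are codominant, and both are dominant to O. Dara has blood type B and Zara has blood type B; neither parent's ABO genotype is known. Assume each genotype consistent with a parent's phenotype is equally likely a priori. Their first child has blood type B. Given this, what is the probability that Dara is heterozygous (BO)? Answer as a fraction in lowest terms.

7/15

Possible genotypes: Dara ∈ {BB, BO}; Zara ∈ {BB, BO}.
Weight each parental genotype pair by prior × P(type-B child):
  BB × BB: posterior weight 4/15.
  BB × BO: posterior weight 4/15.
  BO × BB: posterior weight 4/15.
  BO × BO: posterior weight 1/5.
Sum the posterior weight over pairs where Dara is BO: 7/15.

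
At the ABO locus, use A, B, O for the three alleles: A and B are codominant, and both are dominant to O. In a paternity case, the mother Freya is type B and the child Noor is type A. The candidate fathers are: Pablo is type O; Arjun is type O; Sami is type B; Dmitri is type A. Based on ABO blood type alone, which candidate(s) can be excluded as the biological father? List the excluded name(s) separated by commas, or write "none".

A candidate is excluded only if no genotype consistent with his phenotype could produce a type A child with a type B mother.
Pablo (type O): no genotype consistent with that phenotype can produce a type-A child with a type-B mother.
Arjun (type O): no genotype consistent with that phenotype can produce a type-A child with a type-B mother.
Sami (type B): no genotype consistent with that phenotype can produce a type-A child with a type-B mother.

Pablo, Arjun, Sami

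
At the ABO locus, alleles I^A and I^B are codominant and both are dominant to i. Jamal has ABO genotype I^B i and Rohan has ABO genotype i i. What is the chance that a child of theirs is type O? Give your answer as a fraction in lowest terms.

1/2

ABO cross I^B i × i i → offspring phenotypes: 1/2 O, 1/2 B.
So P(type O) = 1/2.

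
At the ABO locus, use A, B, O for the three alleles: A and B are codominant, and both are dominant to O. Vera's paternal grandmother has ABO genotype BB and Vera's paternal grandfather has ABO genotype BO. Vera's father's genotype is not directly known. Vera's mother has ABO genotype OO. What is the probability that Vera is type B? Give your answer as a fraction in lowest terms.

3/4

Vera's father's ABO genotype from BB × BO: 1/2 BB, 1/2 BO.
Crossing each possibility with the mother OO and summing P(type B): 1/2·1 + 1/2·1/2 = 3/4.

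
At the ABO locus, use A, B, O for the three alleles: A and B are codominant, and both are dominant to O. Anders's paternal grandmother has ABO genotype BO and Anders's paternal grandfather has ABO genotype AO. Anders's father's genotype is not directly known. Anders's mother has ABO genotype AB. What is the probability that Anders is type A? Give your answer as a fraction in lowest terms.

Anders's father's ABO genotype from BO × AO: 1/4 AB, 1/4 AO, 1/4 BO, 1/4 OO.
Crossing each possibility with the mother AB and summing P(type A): 1/4·1/4 + 1/4·1/2 + 1/4·1/4 + 1/4·1/2 = 3/8.

3/8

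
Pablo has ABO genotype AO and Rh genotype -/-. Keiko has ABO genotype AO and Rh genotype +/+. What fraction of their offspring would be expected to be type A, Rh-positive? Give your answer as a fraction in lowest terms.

ABO cross AO × AO → offspring phenotypes: 1/4 O, 3/4 A.
Rh cross -/- × +/+ → 1 Rh+.
Independent loci: P(type A, Rh-positive) = 3/4 × 1 = 3/4.

3/4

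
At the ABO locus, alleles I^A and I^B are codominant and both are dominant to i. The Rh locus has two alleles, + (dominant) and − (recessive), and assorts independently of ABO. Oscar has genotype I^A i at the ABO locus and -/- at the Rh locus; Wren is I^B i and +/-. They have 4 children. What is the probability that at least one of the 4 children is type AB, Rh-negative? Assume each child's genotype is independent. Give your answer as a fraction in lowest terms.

ABO cross I^A i × I^B i → 1/4 O, 1/4 A, 1/4 B, 1/4 AB.
Rh cross -/- × +/- → 1/2 Rh+, 1/2 Rh-; so P(type AB, Rh-negative) = 1/4 × 1/2 = 1/8 per child.
P(none) = (7/8)^4 = 2401/4096; P(at least one) = 1 − 2401/4096 = 1695/4096.

1695/4096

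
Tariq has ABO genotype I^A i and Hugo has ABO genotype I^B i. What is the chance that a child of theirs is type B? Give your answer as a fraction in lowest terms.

ABO cross I^A i × I^B i → offspring phenotypes: 1/4 O, 1/4 A, 1/4 B, 1/4 AB.
So P(type B) = 1/4.

1/4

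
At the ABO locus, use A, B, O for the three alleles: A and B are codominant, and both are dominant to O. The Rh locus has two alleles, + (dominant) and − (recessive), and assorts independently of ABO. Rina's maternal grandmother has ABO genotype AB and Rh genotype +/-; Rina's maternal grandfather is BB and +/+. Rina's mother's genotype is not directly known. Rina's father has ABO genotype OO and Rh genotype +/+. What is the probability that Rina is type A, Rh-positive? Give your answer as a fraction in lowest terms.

Rina's mother's ABO genotype from AB × BB: 1/2 AB, 1/2 BB.
Crossing each possibility with the father OO and summing P(type A): 1/2·1/2 + 1/2·0 = 1/4.
Similarly for Rh via the mother's Rh distribution: P(Rh+) = 1.
Independent loci: 1/4 × 1 = 1/4.

1/4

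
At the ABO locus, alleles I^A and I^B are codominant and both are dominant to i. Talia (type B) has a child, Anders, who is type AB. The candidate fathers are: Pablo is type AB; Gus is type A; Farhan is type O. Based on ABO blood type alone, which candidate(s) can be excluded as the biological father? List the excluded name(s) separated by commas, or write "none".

Farhan

A candidate is excluded only if no genotype consistent with his phenotype could produce a type AB child with a type B mother.
Farhan (type O): no genotype consistent with that phenotype can produce a type-AB child with a type-B mother.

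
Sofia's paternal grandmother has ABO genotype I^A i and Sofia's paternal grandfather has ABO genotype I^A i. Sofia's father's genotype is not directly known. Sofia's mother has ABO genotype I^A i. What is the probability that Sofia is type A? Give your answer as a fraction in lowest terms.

Sofia's father's ABO genotype from I^A i × I^A i: 1/4 I^A I^A, 1/2 I^A i, 1/4 i i.
Crossing each possibility with the mother I^A i and summing P(type A): 1/4·1 + 1/2·3/4 + 1/4·1/2 = 3/4.

3/4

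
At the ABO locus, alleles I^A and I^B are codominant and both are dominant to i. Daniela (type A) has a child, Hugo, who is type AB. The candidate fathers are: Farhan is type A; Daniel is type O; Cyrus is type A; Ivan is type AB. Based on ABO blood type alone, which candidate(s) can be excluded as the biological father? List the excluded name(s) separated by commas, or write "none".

Farhan, Daniel, Cyrus

A candidate is excluded only if no genotype consistent with his phenotype could produce a type AB child with a type A mother.
Farhan (type A): no genotype consistent with that phenotype can produce a type-AB child with a type-A mother.
Daniel (type O): no genotype consistent with that phenotype can produce a type-AB child with a type-A mother.
Cyrus (type A): no genotype consistent with that phenotype can produce a type-AB child with a type-A mother.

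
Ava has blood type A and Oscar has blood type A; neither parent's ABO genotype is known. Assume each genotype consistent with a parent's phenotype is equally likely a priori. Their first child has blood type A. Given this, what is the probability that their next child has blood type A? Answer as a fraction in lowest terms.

Possible genotypes: Ava ∈ {I^A I^A, I^A i}; Oscar ∈ {I^A I^A, I^A i}.
Weight each parental genotype pair by prior × P(type-A child):
  I^A I^A × I^A I^A: posterior weight 4/15; P(next child type A) = 1.
  I^A I^A × I^A i: posterior weight 4/15; P(next child type A) = 1.
  I^A i × I^A I^A: posterior weight 4/15; P(next child type A) = 1.
  I^A i × I^A i: posterior weight 1/5; P(next child type A) = 3/4.
Weighted sum = 19/20.

19/20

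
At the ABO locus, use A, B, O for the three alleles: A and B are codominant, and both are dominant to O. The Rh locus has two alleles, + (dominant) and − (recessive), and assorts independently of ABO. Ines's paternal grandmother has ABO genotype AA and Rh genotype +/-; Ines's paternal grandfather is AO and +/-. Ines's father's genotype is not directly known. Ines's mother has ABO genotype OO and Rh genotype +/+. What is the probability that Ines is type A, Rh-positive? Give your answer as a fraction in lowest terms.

Ines's father's ABO genotype from AA × AO: 1/2 AA, 1/2 AO.
Crossing each possibility with the mother OO and summing P(type A): 1/2·1 + 1/2·1/2 = 3/4.
Similarly for Rh via the father's Rh distribution: P(Rh+) = 1.
Independent loci: 3/4 × 1 = 3/4.

3/4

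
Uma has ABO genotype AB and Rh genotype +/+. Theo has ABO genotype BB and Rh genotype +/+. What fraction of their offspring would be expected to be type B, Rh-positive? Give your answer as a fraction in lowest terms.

ABO cross AB × BB → offspring phenotypes: 1/2 B, 1/2 AB.
Rh cross +/+ × +/+ → 1 Rh+.
Independent loci: P(type B, Rh-positive) = 1/2 × 1 = 1/2.

1/2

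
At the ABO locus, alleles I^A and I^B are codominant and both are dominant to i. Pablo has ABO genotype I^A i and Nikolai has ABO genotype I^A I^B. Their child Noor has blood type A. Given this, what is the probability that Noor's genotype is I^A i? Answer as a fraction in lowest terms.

Cross I^A i × I^A I^B → 1/4 I^A I^A, 1/4 I^A I^B, 1/4 I^A i, 1/4 I^B i.
Type-A genotypes among offspring: I^A I^A (1/4), I^A i (1/4); total 1/2.
P(I^A i | type A) = (1/4) / (1/2) = 1/2.

1/2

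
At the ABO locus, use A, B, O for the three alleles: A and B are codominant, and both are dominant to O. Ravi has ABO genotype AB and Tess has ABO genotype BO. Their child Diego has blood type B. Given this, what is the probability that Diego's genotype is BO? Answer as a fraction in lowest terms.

1/2

Cross AB × BO → 1/4 AB, 1/4 AO, 1/4 BB, 1/4 BO.
Type-B genotypes among offspring: BB (1/4), BO (1/4); total 1/2.
P(BO | type B) = (1/4) / (1/2) = 1/2.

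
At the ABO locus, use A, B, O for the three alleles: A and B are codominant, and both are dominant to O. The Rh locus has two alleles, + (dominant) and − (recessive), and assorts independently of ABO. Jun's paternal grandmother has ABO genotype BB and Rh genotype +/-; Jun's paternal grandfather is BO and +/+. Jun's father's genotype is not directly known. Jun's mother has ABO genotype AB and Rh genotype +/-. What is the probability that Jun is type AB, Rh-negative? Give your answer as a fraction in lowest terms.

3/64

Jun's father's ABO genotype from BB × BO: 1/2 BB, 1/2 BO.
Crossing each possibility with the mother AB and summing P(type AB): 1/2·1/2 + 1/2·1/4 = 3/8.
Similarly for Rh via the father's Rh distribution: P(Rh-) = 1/8.
Independent loci: 3/8 × 1/8 = 3/64.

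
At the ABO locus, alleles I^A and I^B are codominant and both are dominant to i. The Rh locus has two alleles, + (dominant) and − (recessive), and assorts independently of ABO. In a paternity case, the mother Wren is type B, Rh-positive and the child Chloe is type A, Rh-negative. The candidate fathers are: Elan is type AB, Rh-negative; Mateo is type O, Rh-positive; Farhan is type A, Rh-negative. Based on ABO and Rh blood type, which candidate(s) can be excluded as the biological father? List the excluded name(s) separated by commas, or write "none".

A candidate is excluded only if no genotype consistent with his phenotype could produce a type A, Rh-negative child with a type B, Rh-positive mother.
Mateo (type O, Rh+): no genotype consistent with that phenotype can produce a type-A Rh- child with a type-B mother.

Mateo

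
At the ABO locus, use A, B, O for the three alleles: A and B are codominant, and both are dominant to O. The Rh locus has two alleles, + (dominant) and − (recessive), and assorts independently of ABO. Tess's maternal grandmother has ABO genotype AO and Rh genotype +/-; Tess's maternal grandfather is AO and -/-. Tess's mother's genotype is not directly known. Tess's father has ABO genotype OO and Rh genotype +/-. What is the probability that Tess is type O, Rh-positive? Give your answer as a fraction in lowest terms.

Tess's mother's ABO genotype from AO × AO: 1/4 AA, 1/2 AO, 1/4 OO.
Crossing each possibility with the father OO and summing P(type O): 1/4·0 + 1/2·1/2 + 1/4·1 = 1/2.
Similarly for Rh via the mother's Rh distribution: P(Rh+) = 5/8.
Independent loci: 1/2 × 5/8 = 5/16.

5/16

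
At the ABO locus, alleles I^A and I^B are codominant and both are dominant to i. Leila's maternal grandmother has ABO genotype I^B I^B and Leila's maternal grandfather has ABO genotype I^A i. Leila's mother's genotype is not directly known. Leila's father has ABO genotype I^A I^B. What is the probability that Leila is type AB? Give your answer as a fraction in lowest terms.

Leila's mother's ABO genotype from I^B I^B × I^A i: 1/2 I^A I^B, 1/2 I^B i.
Crossing each possibility with the father I^A I^B and summing P(type AB): 1/2·1/2 + 1/2·1/4 = 3/8.

3/8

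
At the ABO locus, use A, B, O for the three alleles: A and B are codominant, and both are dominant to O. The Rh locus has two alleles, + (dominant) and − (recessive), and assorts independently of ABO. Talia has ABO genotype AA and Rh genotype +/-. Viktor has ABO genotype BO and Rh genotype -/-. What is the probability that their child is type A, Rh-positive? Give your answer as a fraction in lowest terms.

ABO cross AA × BO → offspring phenotypes: 1/2 A, 1/2 AB.
Rh cross +/- × -/- → 1/2 Rh+, 1/2 Rh-.
Independent loci: P(type A, Rh-positive) = 1/2 × 1/2 = 1/4.

1/4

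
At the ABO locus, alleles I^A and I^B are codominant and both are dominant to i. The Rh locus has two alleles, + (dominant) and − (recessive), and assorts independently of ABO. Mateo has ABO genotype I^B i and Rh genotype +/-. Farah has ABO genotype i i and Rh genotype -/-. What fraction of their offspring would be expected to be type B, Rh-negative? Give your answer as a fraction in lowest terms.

1/4

ABO cross I^B i × i i → offspring phenotypes: 1/2 O, 1/2 B.
Rh cross +/- × -/- → 1/2 Rh+, 1/2 Rh-.
Independent loci: P(type B, Rh-negative) = 1/2 × 1/2 = 1/4.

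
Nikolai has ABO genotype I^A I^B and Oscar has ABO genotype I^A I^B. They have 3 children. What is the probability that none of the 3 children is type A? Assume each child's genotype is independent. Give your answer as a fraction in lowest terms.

ABO cross I^A I^B × I^A I^B → 1/4 A, 1/4 B, 1/2 AB.
So P(type A) = 1/4 per child.
P(not type A) = 3/4 for one child; (3/4)^3 = 27/64.

27/64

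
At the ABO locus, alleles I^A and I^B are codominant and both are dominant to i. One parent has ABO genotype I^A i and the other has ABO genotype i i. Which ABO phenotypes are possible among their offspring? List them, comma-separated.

Gametes from I^A i × i i give offspring ABO genotypes I^A i, i i, i.e. phenotypes O, A.

O, A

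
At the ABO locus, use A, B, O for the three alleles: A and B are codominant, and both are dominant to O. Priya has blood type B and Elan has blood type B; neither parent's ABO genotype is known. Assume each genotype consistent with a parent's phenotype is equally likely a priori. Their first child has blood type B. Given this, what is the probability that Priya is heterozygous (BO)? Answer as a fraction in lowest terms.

7/15

Possible genotypes: Priya ∈ {BB, BO}; Elan ∈ {BB, BO}.
Weight each parental genotype pair by prior × P(type-B child):
  BB × BB: posterior weight 4/15.
  BB × BO: posterior weight 4/15.
  BO × BB: posterior weight 4/15.
  BO × BO: posterior weight 1/5.
Sum the posterior weight over pairs where Priya is BO: 7/15.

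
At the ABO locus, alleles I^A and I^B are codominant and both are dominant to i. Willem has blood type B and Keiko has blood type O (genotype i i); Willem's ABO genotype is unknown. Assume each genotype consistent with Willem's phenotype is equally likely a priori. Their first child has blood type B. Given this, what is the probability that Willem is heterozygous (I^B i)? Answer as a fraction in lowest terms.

1/3

Possible genotypes: Willem ∈ {I^B I^B, I^B i}; Keiko ∈ {i i}.
Weight each parental genotype pair by prior × P(type-B child):
  I^B I^B × i i: posterior weight 2/3.
  I^B i × i i: posterior weight 1/3.
Sum the posterior weight over pairs where Willem is I^B i: 1/3.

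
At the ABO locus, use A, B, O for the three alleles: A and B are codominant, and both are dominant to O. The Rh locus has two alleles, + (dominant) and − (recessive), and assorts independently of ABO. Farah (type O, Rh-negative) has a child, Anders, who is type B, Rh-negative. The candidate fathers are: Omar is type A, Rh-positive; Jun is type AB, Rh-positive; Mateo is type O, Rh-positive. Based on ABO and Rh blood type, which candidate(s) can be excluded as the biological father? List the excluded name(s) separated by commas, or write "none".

A candidate is excluded only if no genotype consistent with his phenotype could produce a type B, Rh-negative child with a type O, Rh-negative mother.
Omar (type A, Rh+): no genotype consistent with that phenotype can produce a type-B Rh- child with a type-O mother.
Mateo (type O, Rh+): no genotype consistent with that phenotype can produce a type-B Rh- child with a type-O mother.

Omar, Mateo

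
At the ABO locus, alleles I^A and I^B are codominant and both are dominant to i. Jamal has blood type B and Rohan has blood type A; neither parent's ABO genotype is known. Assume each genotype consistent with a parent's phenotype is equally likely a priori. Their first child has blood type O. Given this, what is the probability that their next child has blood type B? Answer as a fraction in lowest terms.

1/4

Possible genotypes: Jamal ∈ {I^B I^B, I^B i}; Rohan ∈ {I^A I^A, I^A i}.
Weight each parental genotype pair by prior × P(type-O child):
  I^B i × I^A i: posterior weight 1; P(next child type B) = 1/4.
Weighted sum = 1/4.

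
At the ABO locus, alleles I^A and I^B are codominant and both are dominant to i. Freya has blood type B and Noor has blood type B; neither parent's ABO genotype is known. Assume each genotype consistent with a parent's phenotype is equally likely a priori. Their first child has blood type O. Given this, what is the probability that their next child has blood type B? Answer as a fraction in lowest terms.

3/4

Possible genotypes: Freya ∈ {I^B I^B, I^B i}; Noor ∈ {I^B I^B, I^B i}.
Weight each parental genotype pair by prior × P(type-O child):
  I^B i × I^B i: posterior weight 1; P(next child type B) = 3/4.
Weighted sum = 3/4.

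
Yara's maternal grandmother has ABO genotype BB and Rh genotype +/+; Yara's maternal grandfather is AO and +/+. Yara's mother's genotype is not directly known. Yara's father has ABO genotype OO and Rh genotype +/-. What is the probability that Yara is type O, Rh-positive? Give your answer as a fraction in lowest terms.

1/4

Yara's mother's ABO genotype from BB × AO: 1/2 AB, 1/2 BO.
Crossing each possibility with the father OO and summing P(type O): 1/2·0 + 1/2·1/2 = 1/4.
Similarly for Rh via the mother's Rh distribution: P(Rh+) = 1.
Independent loci: 1/4 × 1 = 1/4.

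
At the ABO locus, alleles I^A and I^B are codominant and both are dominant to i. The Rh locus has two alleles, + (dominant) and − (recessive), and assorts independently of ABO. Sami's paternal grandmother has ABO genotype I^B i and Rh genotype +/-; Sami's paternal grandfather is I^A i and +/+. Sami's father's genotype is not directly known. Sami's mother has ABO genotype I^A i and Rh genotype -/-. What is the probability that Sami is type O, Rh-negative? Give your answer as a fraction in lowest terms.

Sami's father's ABO genotype from I^B i × I^A i: 1/4 I^A I^B, 1/4 I^A i, 1/4 I^B i, 1/4 i i.
Crossing each possibility with the mother I^A i and summing P(type O): 1/4·0 + 1/4·1/4 + 1/4·1/4 + 1/4·1/2 = 1/4.
Similarly for Rh via the father's Rh distribution: P(Rh-) = 1/4.
Independent loci: 1/4 × 1/4 = 1/16.

1/16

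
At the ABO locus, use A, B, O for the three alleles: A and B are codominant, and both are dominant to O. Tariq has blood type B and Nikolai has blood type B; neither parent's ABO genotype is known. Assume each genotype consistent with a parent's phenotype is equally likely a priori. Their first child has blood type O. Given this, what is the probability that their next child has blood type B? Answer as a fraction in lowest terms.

Possible genotypes: Tariq ∈ {BB, BO}; Nikolai ∈ {BB, BO}.
Weight each parental genotype pair by prior × P(type-O child):
  BO × BO: posterior weight 1; P(next child type B) = 3/4.
Weighted sum = 3/4.

3/4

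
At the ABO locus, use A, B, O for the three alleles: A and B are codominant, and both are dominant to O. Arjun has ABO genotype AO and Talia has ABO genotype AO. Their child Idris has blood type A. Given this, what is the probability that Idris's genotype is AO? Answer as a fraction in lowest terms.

2/3

Cross AO × AO → 1/4 AA, 1/2 AO, 1/4 OO.
Type-A genotypes among offspring: AA (1/4), AO (1/2); total 3/4.
P(AO | type A) = (1/2) / (3/4) = 2/3.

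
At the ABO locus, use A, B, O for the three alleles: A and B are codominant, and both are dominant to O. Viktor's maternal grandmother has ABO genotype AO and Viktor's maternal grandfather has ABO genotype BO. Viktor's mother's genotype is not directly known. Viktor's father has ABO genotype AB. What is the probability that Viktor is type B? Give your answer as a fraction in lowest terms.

Viktor's mother's ABO genotype from AO × BO: 1/4 AB, 1/4 AO, 1/4 BO, 1/4 OO.
Crossing each possibility with the father AB and summing P(type B): 1/4·1/4 + 1/4·1/4 + 1/4·1/2 + 1/4·1/2 = 3/8.

3/8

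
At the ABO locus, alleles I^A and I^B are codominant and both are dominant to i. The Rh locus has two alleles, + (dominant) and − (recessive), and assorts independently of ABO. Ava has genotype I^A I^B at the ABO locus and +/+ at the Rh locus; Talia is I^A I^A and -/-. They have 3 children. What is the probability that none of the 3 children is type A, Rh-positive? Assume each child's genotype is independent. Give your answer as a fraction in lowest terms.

1/8

ABO cross I^A I^B × I^A I^A → 1/2 A, 1/2 AB.
Rh cross +/+ × -/- → 1 Rh+; so P(type A, Rh-positive) = 1/2 × 1 = 1/2 per child.
P(not type A, Rh-positive) = 1/2 for one child; (1/2)^3 = 1/8.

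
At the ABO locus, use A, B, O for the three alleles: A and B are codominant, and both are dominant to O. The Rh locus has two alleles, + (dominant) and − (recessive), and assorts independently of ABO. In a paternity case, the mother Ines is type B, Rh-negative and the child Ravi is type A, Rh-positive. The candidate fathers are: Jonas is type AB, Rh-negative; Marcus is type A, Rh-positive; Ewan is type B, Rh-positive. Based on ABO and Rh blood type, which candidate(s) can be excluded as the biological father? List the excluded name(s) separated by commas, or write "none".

Jonas, Ewan

A candidate is excluded only if no genotype consistent with his phenotype could produce a type A, Rh-positive child with a type B, Rh-negative mother.
Jonas (type AB, Rh-): no genotype consistent with that phenotype can produce a type-A Rh+ child with a type-B mother.
Ewan (type B, Rh+): no genotype consistent with that phenotype can produce a type-A Rh+ child with a type-B mother.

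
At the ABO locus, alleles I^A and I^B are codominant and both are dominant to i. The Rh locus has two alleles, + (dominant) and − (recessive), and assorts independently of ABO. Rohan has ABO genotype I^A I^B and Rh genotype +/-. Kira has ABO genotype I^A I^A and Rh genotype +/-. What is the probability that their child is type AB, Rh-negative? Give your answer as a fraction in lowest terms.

1/8

ABO cross I^A I^B × I^A I^A → offspring phenotypes: 1/2 A, 1/2 AB.
Rh cross +/- × +/- → 3/4 Rh+, 1/4 Rh-.
Independent loci: P(type AB, Rh-negative) = 1/2 × 1/4 = 1/8.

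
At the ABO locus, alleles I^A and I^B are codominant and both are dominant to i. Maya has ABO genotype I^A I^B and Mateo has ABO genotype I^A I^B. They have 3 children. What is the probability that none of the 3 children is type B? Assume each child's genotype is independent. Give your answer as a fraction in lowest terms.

27/64

ABO cross I^A I^B × I^A I^B → 1/4 A, 1/4 B, 1/2 AB.
So P(type B) = 1/4 per child.
P(not type B) = 3/4 for one child; (3/4)^3 = 27/64.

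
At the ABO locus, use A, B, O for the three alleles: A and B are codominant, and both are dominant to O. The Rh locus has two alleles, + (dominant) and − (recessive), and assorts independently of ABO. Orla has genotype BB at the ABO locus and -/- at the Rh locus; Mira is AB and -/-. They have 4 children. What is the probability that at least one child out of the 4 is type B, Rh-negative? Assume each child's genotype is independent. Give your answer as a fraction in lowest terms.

15/16

ABO cross BB × AB → 1/2 B, 1/2 AB.
Rh cross -/- × -/- → 1 Rh-; so P(type B, Rh-negative) = 1/2 × 1 = 1/2 per child.
P(none) = (1/2)^4 = 1/16; P(at least one) = 1 − 1/16 = 15/16.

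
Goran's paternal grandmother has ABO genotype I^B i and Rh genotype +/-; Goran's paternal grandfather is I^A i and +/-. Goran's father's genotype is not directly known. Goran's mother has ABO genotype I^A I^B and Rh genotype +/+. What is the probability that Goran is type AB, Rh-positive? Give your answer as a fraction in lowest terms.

1/4

Goran's father's ABO genotype from I^B i × I^A i: 1/4 I^A I^B, 1/4 I^A i, 1/4 I^B i, 1/4 i i.
Crossing each possibility with the mother I^A I^B and summing P(type AB): 1/4·1/2 + 1/4·1/4 + 1/4·1/4 + 1/4·0 = 1/4.
Similarly for Rh via the father's Rh distribution: P(Rh+) = 1.
Independent loci: 1/4 × 1 = 1/4.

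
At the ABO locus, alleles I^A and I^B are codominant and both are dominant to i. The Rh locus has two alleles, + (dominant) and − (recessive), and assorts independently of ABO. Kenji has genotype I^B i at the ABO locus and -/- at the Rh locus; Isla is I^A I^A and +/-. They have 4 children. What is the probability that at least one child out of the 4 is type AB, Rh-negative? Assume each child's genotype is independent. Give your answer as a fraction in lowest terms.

ABO cross I^B i × I^A I^A → 1/2 A, 1/2 AB.
Rh cross -/- × +/- → 1/2 Rh+, 1/2 Rh-; so P(type AB, Rh-negative) = 1/2 × 1/2 = 1/4 per child.
P(none) = (3/4)^4 = 81/256; P(at least one) = 1 − 81/256 = 175/256.

175/256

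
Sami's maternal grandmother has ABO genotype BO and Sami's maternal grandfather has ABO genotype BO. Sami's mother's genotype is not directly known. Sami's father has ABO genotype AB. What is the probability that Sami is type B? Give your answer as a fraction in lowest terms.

Sami's mother's ABO genotype from BO × BO: 1/4 BB, 1/2 BO, 1/4 OO.
Crossing each possibility with the father AB and summing P(type B): 1/4·1/2 + 1/2·1/2 + 1/4·1/2 = 1/2.

1/2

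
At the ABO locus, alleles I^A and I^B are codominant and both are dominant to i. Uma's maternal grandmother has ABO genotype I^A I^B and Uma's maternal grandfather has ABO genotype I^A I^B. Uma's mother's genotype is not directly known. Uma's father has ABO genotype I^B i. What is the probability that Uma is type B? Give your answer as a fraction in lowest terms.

1/2

Uma's mother's ABO genotype from I^A I^B × I^A I^B: 1/4 I^A I^A, 1/2 I^A I^B, 1/4 I^B I^B.
Crossing each possibility with the father I^B i and summing P(type B): 1/4·0 + 1/2·1/2 + 1/4·1 = 1/2.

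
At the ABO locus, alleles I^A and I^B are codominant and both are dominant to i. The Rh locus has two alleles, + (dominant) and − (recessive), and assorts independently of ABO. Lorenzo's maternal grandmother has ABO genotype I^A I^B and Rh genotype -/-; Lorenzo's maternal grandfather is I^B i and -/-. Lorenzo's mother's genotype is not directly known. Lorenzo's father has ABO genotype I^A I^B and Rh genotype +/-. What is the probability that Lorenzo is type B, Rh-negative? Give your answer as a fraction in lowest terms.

Lorenzo's mother's ABO genotype from I^A I^B × I^B i: 1/4 I^A I^B, 1/4 I^A i, 1/4 I^B I^B, 1/4 I^B i.
Crossing each possibility with the father I^A I^B and summing P(type B): 1/4·1/4 + 1/4·1/4 + 1/4·1/2 + 1/4·1/2 = 3/8.
Similarly for Rh via the mother's Rh distribution: P(Rh-) = 1/2.
Independent loci: 3/8 × 1/2 = 3/16.

3/16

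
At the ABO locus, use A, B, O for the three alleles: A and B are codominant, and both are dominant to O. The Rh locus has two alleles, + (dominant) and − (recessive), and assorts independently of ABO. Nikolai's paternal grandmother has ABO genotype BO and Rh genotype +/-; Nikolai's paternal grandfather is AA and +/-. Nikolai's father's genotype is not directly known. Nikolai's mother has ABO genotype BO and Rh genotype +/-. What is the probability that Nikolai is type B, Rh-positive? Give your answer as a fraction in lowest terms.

Nikolai's father's ABO genotype from BO × AA: 1/2 AB, 1/2 AO.
Crossing each possibility with the mother BO and summing P(type B): 1/2·1/2 + 1/2·1/4 = 3/8.
Similarly for Rh via the father's Rh distribution: P(Rh+) = 3/4.
Independent loci: 3/8 × 3/4 = 9/32.

9/32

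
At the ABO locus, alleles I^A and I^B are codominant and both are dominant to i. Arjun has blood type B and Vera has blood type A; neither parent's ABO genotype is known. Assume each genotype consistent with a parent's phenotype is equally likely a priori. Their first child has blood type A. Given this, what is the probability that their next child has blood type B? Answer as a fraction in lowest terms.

1/12

Possible genotypes: Arjun ∈ {I^B I^B, I^B i}; Vera ∈ {I^A I^A, I^A i}.
Weight each parental genotype pair by prior × P(type-A child):
  I^B i × I^A I^A: posterior weight 2/3; P(next child type B) = 0.
  I^B i × I^A i: posterior weight 1/3; P(next child type B) = 1/4.
Weighted sum = 1/12.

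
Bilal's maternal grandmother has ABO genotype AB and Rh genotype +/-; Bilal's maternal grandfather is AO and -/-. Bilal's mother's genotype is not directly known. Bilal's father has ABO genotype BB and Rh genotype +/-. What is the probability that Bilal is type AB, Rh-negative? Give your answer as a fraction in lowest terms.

Bilal's mother's ABO genotype from AB × AO: 1/4 AA, 1/4 AB, 1/4 AO, 1/4 BO.
Crossing each possibility with the father BB and summing P(type AB): 1/4·1 + 1/4·1/2 + 1/4·1/2 + 1/4·0 = 1/2.
Similarly for Rh via the mother's Rh distribution: P(Rh-) = 3/8.
Independent loci: 1/2 × 3/8 = 3/16.

3/16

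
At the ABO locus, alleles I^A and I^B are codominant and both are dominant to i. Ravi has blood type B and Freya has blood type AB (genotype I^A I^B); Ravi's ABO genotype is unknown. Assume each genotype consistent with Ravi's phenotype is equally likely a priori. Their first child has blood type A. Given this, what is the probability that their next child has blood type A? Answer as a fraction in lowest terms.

Possible genotypes: Ravi ∈ {I^B I^B, I^B i}; Freya ∈ {I^A I^B}.
Weight each parental genotype pair by prior × P(type-A child):
  I^B i × I^A I^B: posterior weight 1; P(next child type A) = 1/4.
Weighted sum = 1/4.

1/4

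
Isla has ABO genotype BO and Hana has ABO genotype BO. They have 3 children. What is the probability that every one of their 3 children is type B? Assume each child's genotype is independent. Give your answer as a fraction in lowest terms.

27/64

ABO cross BO × BO → 1/4 O, 3/4 B.
So P(type B) = 3/4 per child.
All 3 independent: (3/4)^3 = 27/64.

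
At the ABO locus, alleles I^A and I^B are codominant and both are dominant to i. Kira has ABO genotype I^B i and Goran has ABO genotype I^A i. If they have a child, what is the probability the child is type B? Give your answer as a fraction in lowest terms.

ABO cross I^B i × I^A i → offspring phenotypes: 1/4 O, 1/4 A, 1/4 B, 1/4 AB.
So P(type B) = 1/4.

1/4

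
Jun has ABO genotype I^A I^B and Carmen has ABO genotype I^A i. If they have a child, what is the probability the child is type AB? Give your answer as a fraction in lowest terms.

ABO cross I^A I^B × I^A i → offspring phenotypes: 1/2 A, 1/4 B, 1/4 AB.
So P(type AB) = 1/4.

1/4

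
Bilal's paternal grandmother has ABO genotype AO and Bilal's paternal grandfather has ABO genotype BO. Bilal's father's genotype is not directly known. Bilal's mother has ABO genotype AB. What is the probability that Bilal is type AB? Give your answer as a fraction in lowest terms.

Bilal's father's ABO genotype from AO × BO: 1/4 AB, 1/4 AO, 1/4 BO, 1/4 OO.
Crossing each possibility with the mother AB and summing P(type AB): 1/4·1/2 + 1/4·1/4 + 1/4·1/4 + 1/4·0 = 1/4.

1/4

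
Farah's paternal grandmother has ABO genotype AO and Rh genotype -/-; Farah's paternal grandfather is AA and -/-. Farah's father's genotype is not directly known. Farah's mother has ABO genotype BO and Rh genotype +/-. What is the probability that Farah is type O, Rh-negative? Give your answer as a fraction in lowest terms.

Farah's father's ABO genotype from AO × AA: 1/2 AA, 1/2 AO.
Crossing each possibility with the mother BO and summing P(type O): 1/2·0 + 1/2·1/4 = 1/8.
Similarly for Rh via the father's Rh distribution: P(Rh-) = 1/2.
Independent loci: 1/8 × 1/2 = 1/16.

1/16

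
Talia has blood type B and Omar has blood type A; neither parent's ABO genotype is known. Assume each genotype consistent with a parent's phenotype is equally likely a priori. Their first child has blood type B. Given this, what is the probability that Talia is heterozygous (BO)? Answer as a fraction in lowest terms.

Possible genotypes: Talia ∈ {BB, BO}; Omar ∈ {AA, AO}.
Weight each parental genotype pair by prior × P(type-B child):
  BB × AO: posterior weight 2/3.
  BO × AO: posterior weight 1/3.
Sum the posterior weight over pairs where Talia is BO: 1/3.

1/3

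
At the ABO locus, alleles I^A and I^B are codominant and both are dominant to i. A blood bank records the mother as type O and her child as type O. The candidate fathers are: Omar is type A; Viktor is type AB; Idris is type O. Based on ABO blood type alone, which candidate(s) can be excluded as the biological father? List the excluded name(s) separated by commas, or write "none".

Viktor

A candidate is excluded only if no genotype consistent with his phenotype could produce a type O child with a type O mother.
Viktor (type AB): no genotype consistent with that phenotype can produce a type-O child with a type-O mother.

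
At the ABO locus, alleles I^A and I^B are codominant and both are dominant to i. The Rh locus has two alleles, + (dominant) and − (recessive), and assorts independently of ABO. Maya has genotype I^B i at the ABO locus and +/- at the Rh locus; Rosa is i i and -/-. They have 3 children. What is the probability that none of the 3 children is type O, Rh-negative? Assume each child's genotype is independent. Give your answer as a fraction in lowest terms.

ABO cross I^B i × i i → 1/2 O, 1/2 B.
Rh cross +/- × -/- → 1/2 Rh+, 1/2 Rh-; so P(type O, Rh-negative) = 1/2 × 1/2 = 1/4 per child.
P(not type O, Rh-negative) = 3/4 for one child; (3/4)^3 = 27/64.

27/64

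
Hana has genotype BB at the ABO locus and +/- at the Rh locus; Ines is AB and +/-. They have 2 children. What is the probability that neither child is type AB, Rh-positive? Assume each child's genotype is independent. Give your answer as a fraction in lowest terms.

ABO cross BB × AB → 1/2 B, 1/2 AB.
Rh cross +/- × +/- → 3/4 Rh+, 1/4 Rh-; so P(type AB, Rh-positive) = 1/2 × 3/4 = 3/8 per child.
P(not type AB, Rh-positive) = 5/8 for one child; (5/8)^2 = 25/64.

25/64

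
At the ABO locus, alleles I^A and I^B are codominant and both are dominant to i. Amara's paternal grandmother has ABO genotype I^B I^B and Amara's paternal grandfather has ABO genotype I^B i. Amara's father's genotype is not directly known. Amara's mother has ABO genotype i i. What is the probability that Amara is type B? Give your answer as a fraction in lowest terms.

Amara's father's ABO genotype from I^B I^B × I^B i: 1/2 I^B I^B, 1/2 I^B i.
Crossing each possibility with the mother i i and summing P(type B): 1/2·1 + 1/2·1/2 = 3/4.

3/4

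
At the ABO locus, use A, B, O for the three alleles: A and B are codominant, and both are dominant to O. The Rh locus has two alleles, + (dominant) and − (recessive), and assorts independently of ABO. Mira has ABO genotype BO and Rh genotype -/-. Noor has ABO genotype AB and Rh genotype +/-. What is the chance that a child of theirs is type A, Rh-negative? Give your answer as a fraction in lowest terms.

1/8

ABO cross BO × AB → offspring phenotypes: 1/4 A, 1/2 B, 1/4 AB.
Rh cross -/- × +/- → 1/2 Rh+, 1/2 Rh-.
Independent loci: P(type A, Rh-negative) = 1/4 × 1/2 = 1/8.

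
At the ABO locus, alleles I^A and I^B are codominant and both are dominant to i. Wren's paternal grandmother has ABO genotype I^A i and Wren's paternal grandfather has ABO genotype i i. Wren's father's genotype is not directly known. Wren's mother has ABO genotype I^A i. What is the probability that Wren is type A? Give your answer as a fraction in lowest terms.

Wren's father's ABO genotype from I^A i × i i: 1/2 I^A i, 1/2 i i.
Crossing each possibility with the mother I^A i and summing P(type A): 1/2·3/4 + 1/2·1/2 = 5/8.

5/8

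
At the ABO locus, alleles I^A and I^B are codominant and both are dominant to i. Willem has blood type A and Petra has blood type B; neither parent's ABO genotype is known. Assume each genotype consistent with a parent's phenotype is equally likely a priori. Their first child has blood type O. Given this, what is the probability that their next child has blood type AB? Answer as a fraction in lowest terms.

1/4

Possible genotypes: Willem ∈ {I^A I^A, I^A i}; Petra ∈ {I^B I^B, I^B i}.
Weight each parental genotype pair by prior × P(type-O child):
  I^A i × I^B i: posterior weight 1; P(next child type AB) = 1/4.
Weighted sum = 1/4.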